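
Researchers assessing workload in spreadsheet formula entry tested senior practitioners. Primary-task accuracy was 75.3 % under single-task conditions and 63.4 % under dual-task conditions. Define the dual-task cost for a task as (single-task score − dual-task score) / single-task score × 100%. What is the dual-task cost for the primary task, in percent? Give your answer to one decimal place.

15.8

Cost = (75.3 − 63.4) / 75.3 × 100%
     = 11.9000 / 75.3 × 100% = 15.8035%.
≈ 15.8%.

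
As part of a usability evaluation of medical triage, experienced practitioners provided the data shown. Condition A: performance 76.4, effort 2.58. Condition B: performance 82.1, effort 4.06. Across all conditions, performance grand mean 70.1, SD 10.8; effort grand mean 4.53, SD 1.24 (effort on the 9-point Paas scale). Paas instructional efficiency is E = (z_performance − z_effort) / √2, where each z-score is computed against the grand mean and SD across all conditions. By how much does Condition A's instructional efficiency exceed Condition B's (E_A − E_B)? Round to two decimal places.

0.47

Condition A: z_P = (76.4 − 70.1)/10.8 = 0.5833; z_E = (2.58 − 4.53)/1.24 = -1.5726; E_A = (0.5833 − (-1.5726))/√2 = 1.5245.
Condition B: z_P = (82.1 − 70.1)/10.8 = 1.1111; z_E = (4.06 − 4.53)/1.24 = -0.3790; E_B = (1.1111 − (-0.3790))/√2 = 1.0537.
E_A − E_B = 1.5245 − 1.0537 = 0.4708 ≈ 0.47.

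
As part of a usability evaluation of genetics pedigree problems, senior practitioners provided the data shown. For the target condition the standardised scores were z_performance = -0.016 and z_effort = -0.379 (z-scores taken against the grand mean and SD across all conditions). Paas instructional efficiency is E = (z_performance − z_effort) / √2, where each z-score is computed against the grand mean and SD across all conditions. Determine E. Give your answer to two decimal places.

0.26

z_P − z_E = -0.016 − (-0.379) = 0.3630.
E = 0.3630 / √2 = 0.3630 / 1.41421 = 0.2567 ≈ 0.26.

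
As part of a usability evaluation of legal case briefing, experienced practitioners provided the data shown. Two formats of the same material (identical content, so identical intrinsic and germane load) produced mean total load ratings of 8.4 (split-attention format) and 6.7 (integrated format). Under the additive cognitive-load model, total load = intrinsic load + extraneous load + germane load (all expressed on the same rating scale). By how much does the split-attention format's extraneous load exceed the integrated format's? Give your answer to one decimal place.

Intrinsic and germane load are equal across formats, so the difference in total load equals the difference in extraneous load.
Extraneous-load difference = 8.4 − 6.7 = 1.7.

1.7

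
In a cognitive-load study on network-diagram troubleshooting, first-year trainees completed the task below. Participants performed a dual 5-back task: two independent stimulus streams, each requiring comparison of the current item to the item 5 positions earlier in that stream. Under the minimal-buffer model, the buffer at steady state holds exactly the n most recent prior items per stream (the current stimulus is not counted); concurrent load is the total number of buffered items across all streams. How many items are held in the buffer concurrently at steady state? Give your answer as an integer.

Each stream's buffer holds its 5 most recent prior items.
Two independent streams: 2 × 5 = 10 buffered items at steady state.

10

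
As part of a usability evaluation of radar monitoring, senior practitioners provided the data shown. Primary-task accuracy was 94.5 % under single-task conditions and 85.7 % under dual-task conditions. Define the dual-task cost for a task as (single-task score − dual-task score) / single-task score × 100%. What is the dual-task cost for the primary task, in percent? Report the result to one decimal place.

Cost = (94.5 − 85.7) / 94.5 × 100%
     = 8.8000 / 94.5 × 100% = 9.3122%.
≈ 9.3%.

9.3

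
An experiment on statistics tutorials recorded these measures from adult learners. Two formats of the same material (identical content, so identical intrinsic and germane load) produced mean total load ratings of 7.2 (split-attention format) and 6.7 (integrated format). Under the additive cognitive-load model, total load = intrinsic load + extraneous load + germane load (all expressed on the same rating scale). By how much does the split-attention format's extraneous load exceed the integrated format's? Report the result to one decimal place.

0.5

Intrinsic and germane load are equal across formats, so the difference in total load equals the difference in extraneous load.
Extraneous-load difference = 7.2 − 6.7 = 0.5.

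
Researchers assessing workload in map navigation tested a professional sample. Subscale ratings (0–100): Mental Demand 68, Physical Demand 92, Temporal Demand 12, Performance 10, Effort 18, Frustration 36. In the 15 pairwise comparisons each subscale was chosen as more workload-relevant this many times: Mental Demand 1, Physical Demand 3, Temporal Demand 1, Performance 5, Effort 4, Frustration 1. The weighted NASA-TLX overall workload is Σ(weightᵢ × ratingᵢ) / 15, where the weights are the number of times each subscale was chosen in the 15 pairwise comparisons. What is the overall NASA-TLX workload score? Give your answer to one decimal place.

34.3

The tallies are the weights (they sum to 15).
Weighted sum = 1·68 + 3·92 + 1·12 + 5·10 + 4·18 + 1·36
            = 68 + 276 + 12 + 50 + 72 + 36 = 514.
Overall workload = 514 / 15 = 34.2667 ≈ 34.3.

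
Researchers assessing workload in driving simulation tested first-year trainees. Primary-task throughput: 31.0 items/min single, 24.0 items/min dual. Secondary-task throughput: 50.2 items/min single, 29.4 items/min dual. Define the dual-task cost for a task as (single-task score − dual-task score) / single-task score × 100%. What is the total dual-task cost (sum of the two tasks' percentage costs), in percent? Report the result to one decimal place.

64.0

Primary cost = (31.0 − 24.0) / 31.0 × 100% = 22.5806%.
Secondary cost = (50.2 − 29.4) / 50.2 × 100% = 41.4343%.
Total = 22.5806% + 41.4343% = 64.0149% ≈ 64.0%.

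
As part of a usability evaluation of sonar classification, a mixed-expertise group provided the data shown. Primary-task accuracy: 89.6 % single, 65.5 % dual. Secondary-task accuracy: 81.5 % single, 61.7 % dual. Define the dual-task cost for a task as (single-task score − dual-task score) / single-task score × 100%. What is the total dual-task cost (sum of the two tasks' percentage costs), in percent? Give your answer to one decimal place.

51.2

Primary cost = (89.6 − 65.5) / 89.6 × 100% = 26.8973%.
Secondary cost = (81.5 − 61.7) / 81.5 × 100% = 24.2945%.
Total = 26.8973% + 24.2945% = 51.1918% ≈ 51.2%.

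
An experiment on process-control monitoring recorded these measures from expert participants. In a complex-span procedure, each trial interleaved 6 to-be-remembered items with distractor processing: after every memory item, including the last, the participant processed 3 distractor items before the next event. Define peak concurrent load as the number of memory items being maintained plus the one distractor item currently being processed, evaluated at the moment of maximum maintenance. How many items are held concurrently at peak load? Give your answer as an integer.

Maintenance is greatest during the distractor(s) after memory item 6: all 6 memory items are being held.
One distractor item is concurrently being processed.
Peak concurrent load = 6 + 1 = 7 items.

7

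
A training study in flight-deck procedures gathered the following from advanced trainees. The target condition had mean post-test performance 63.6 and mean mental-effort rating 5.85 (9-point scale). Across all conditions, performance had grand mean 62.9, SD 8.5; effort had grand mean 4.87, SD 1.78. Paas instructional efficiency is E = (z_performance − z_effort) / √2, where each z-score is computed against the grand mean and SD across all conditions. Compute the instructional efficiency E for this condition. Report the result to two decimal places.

-0.33

z_performance = (63.6 − 62.9) / 8.5 = 0.7000 / 8.5 = 0.0824.
z_effort = (5.85 − 4.87) / 1.78 = 0.9800 / 1.78 = 0.5506.
z_P − z_E = 0.0824 − 0.5506 = -0.4682.
E = -0.4682 / √2 = -0.4682 / 1.41421 = -0.3311 ≈ -0.33.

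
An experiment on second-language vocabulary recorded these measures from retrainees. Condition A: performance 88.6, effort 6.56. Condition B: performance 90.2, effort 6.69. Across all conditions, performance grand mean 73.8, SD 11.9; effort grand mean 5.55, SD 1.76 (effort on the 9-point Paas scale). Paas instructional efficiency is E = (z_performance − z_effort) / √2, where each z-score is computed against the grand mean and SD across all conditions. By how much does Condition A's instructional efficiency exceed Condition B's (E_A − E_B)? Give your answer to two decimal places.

Condition A: z_P = (88.6 − 73.8)/11.9 = 1.2437; z_E = (6.56 − 5.55)/1.76 = 0.5739; E_A = (1.2437 − 0.5739)/√2 = 0.4736.
Condition B: z_P = (90.2 − 73.8)/11.9 = 1.3782; z_E = (6.69 − 5.55)/1.76 = 0.6477; E_B = (1.3782 − 0.6477)/√2 = 0.5165.
E_A − E_B = 0.4736 − 0.5165 = -0.0429 ≈ -0.04.

-0.04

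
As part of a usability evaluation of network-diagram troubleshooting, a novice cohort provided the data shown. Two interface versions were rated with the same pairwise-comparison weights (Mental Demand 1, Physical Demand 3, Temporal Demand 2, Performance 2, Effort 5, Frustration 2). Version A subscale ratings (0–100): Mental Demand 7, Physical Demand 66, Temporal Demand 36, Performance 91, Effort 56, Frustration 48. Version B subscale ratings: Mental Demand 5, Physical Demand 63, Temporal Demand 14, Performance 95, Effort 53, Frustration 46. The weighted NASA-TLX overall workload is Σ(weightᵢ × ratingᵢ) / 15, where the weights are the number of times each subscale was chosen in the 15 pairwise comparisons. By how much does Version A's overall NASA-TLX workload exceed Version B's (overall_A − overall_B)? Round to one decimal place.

4.4

Version A weighted sum = 1·7 + 3·66 + 2·36 + 2·91 + 5·56 + 2·48 = 7 + 198 + 72 + 182 + 280 + 96 = 835; overall_A = 835/15 = 55.6667.
Version B weighted sum = 1·5 + 3·63 + 2·14 + 2·95 + 5·53 + 2·46 = 5 + 189 + 28 + 190 + 265 + 92 = 769; overall_B = 769/15 = 51.2667.
Difference = 55.6667 − 51.2667 = 4.4000 ≈ 4.4.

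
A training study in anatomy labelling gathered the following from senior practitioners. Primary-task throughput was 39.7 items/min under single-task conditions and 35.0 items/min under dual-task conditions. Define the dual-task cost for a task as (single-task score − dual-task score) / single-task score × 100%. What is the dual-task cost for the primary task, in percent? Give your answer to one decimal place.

Cost = (39.7 − 35.0) / 39.7 × 100%
     = 4.7000 / 39.7 × 100% = 11.8388%.
≈ 11.8%.

11.8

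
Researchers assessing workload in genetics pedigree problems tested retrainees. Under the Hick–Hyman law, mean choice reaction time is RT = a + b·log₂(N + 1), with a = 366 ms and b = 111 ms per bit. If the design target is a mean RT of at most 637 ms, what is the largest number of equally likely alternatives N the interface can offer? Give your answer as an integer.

Set 366 + 111·log₂(N + 1) ≤ 637.
log₂(N + 1) ≤ (637 − 366) / 111 = 2.4414.
N + 1 ≤ 2^2.4414 = 5.4317.
N ≤ 4.4317, so the largest integer N is 4.

4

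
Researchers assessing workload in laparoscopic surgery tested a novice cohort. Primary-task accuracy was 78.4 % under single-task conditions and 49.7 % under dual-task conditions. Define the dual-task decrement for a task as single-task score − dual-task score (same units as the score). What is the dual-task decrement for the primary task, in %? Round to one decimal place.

28.7

Decrement = 78.4 − 49.7 = 28.7000 % ≈ 28.7 %.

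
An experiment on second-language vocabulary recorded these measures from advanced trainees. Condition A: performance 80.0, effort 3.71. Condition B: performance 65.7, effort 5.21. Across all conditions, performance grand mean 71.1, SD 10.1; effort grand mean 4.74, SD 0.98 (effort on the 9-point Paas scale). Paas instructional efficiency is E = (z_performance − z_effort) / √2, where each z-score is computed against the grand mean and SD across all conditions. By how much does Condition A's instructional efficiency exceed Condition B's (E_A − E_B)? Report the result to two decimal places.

Condition A: z_P = (80.0 − 71.1)/10.1 = 0.8812; z_E = (3.71 − 4.74)/0.98 = -1.0510; E_A = (0.8812 − (-1.0510))/√2 = 1.3663.
Condition B: z_P = (65.7 − 71.1)/10.1 = -0.5347; z_E = (5.21 − 4.74)/0.98 = 0.4796; E_B = (-0.5347 − 0.4796)/√2 = -0.7172.
E_A − E_B = 1.3663 − (-0.7172) = 2.0835 ≈ 2.08.

2.08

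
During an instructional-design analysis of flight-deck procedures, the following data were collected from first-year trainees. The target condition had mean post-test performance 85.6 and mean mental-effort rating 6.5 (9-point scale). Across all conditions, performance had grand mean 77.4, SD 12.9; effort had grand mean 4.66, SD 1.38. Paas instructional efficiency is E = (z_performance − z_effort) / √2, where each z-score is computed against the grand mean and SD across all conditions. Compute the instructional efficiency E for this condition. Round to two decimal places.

z_performance = (85.6 − 77.4) / 12.9 = 8.2000 / 12.9 = 0.6357.
z_effort = (6.5 − 4.66) / 1.38 = 1.8400 / 1.38 = 1.3333.
z_P − z_E = 0.6357 − 1.3333 = -0.6976.
E = -0.6976 / √2 = -0.6976 / 1.41421 = -0.4933 ≈ -0.49.

-0.49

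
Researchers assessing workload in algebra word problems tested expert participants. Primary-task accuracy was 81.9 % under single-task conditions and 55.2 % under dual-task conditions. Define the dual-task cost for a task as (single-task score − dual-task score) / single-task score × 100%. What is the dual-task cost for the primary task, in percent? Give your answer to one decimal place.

32.6

Cost = (81.9 − 55.2) / 81.9 × 100%
     = 26.7000 / 81.9 × 100% = 32.6007%.
≈ 32.6%.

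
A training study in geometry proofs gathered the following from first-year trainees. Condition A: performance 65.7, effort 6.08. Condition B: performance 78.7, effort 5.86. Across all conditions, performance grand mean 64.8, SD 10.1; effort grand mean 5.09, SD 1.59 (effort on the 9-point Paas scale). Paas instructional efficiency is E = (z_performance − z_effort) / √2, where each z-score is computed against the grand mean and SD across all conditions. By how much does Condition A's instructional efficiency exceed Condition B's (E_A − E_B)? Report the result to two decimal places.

-1.01

Condition A: z_P = (65.7 − 64.8)/10.1 = 0.0891; z_E = (6.08 − 5.09)/1.59 = 0.6226; E_A = (0.0891 − 0.6226)/√2 = -0.3772.
Condition B: z_P = (78.7 − 64.8)/10.1 = 1.3762; z_E = (5.86 − 5.09)/1.59 = 0.4843; E_B = (1.3762 − 0.4843)/√2 = 0.6307.
E_A − E_B = -0.3772 − 0.6307 = -1.0079 ≈ -1.01.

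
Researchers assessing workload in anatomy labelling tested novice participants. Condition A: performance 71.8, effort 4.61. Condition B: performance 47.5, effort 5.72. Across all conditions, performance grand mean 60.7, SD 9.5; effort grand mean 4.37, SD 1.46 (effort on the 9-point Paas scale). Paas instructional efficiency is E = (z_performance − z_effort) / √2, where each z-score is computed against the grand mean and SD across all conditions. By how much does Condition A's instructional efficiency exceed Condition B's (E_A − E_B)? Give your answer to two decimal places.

Condition A: z_P = (71.8 − 60.7)/9.5 = 1.1684; z_E = (4.61 − 4.37)/1.46 = 0.1644; E_A = (1.1684 − 0.1644)/√2 = 0.7099.
Condition B: z_P = (47.5 − 60.7)/9.5 = -1.3895; z_E = (5.72 − 4.37)/1.46 = 0.9247; E_B = (-1.3895 − 0.9247)/√2 = -1.6364.
E_A − E_B = 0.7099 − (-1.6364) = 2.3463 ≈ 2.35.

2.35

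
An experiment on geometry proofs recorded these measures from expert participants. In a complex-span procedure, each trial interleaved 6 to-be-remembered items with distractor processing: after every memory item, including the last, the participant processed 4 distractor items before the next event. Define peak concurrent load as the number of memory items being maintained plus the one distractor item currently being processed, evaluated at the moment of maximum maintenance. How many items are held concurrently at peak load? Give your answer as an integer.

Maintenance is greatest during the distractor(s) after memory item 6: all 6 memory items are being held.
One distractor item is concurrently being processed.
Peak concurrent load = 6 + 1 = 7 items.

7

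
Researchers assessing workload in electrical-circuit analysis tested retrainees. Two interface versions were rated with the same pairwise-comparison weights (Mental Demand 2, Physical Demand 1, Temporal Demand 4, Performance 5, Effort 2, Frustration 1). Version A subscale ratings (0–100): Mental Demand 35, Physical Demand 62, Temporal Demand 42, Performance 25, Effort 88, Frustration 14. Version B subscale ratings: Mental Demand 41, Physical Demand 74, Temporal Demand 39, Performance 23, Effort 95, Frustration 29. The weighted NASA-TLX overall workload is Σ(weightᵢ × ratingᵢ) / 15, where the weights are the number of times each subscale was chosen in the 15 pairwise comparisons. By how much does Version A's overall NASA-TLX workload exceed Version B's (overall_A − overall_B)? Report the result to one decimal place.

Version A weighted sum = 2·35 + 1·62 + 4·42 + 5·25 + 2·88 + 1·14 = 70 + 62 + 168 + 125 + 176 + 14 = 615; overall_A = 615/15 = 41.0000.
Version B weighted sum = 2·41 + 1·74 + 4·39 + 5·23 + 2·95 + 1·29 = 82 + 74 + 156 + 115 + 190 + 29 = 646; overall_B = 646/15 = 43.0667.
Difference = 41.0000 − 43.0667 = -2.0667 ≈ -2.1.

-2.1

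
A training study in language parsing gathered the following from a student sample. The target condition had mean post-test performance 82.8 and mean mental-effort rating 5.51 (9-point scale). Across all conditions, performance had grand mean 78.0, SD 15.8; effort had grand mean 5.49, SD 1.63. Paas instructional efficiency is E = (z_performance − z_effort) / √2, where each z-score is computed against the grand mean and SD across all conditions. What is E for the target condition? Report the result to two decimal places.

z_performance = (82.8 − 78.0) / 15.8 = 4.8000 / 15.8 = 0.3038.
z_effort = (5.51 − 5.49) / 1.63 = 0.0200 / 1.63 = 0.0123.
z_P − z_E = 0.3038 − 0.0123 = 0.2915.
E = 0.2915 / √2 = 0.2915 / 1.41421 = 0.2061 ≈ 0.21.

0.21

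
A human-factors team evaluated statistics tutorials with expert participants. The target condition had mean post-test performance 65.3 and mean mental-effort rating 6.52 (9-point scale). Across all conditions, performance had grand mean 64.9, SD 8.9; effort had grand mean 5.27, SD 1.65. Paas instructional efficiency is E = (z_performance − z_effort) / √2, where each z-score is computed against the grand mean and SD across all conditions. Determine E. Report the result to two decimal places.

z_performance = (65.3 − 64.9) / 8.9 = 0.4000 / 8.9 = 0.0449.
z_effort = (6.52 − 5.27) / 1.65 = 1.2500 / 1.65 = 0.7576.
z_P − z_E = 0.0449 − 0.7576 = -0.7127.
E = -0.7127 / √2 = -0.7127 / 1.41421 = -0.5040 ≈ -0.50.

-0.50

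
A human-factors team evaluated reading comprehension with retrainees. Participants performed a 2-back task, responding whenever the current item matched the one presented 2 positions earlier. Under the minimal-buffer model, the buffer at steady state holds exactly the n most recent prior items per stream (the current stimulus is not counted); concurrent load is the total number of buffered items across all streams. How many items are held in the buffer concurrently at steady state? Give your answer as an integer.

The buffer holds the 2 most recent prior items.
Steady-state concurrent load = 2 items.

2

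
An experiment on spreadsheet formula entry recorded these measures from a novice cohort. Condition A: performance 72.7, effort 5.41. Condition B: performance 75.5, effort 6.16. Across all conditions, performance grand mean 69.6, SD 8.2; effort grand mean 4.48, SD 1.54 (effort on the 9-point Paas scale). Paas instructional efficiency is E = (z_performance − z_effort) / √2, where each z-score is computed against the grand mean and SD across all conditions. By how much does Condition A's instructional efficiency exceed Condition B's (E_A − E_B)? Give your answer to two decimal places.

Condition A: z_P = (72.7 − 69.6)/8.2 = 0.3780; z_E = (5.41 − 4.48)/1.54 = 0.6039; E_A = (0.3780 − 0.6039)/√2 = -0.1597.
Condition B: z_P = (75.5 − 69.6)/8.2 = 0.7195; z_E = (6.16 − 4.48)/1.54 = 1.0909; E_B = (0.7195 − 1.0909)/√2 = -0.2626.
E_A − E_B = -0.1597 − (-0.2626) = 0.1029 ≈ 0.10.

0.10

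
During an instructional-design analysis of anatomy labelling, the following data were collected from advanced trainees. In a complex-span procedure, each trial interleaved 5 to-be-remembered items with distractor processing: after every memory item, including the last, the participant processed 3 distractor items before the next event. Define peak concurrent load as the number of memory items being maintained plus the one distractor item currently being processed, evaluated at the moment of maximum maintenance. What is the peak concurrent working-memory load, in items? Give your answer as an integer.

Maintenance is greatest during the distractor(s) after memory item 5: all 5 memory items are being held.
One distractor item is concurrently being processed.
Peak concurrent load = 5 + 1 = 6 items.

6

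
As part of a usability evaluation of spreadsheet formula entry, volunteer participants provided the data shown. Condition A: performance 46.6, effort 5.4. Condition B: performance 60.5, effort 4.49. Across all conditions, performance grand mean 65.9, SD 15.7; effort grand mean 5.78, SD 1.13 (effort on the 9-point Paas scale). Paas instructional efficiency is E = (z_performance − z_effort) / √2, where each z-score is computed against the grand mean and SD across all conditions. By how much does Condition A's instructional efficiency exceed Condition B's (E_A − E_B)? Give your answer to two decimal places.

Condition A: z_P = (46.6 − 65.9)/15.7 = -1.2293; z_E = (5.4 − 5.78)/1.13 = -0.3363; E_A = (-1.2293 − (-0.3363))/√2 = -0.6314.
Condition B: z_P = (60.5 − 65.9)/15.7 = -0.3439; z_E = (4.49 − 5.78)/1.13 = -1.1416; E_B = (-0.3439 − (-1.1416))/√2 = 0.5641.
E_A − E_B = -0.6314 − 0.5641 = -1.1955 ≈ -1.20.

-1.20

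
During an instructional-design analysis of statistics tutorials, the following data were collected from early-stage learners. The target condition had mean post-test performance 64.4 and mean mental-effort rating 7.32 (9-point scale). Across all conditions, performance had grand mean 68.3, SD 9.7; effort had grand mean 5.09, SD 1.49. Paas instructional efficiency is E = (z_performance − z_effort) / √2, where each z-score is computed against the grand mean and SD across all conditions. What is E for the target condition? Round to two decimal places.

z_performance = (64.4 − 68.3) / 9.7 = -3.9000 / 9.7 = -0.4021.
z_effort = (7.32 − 5.09) / 1.49 = 2.2300 / 1.49 = 1.4966.
z_P − z_E = -0.4021 − 1.4966 = -1.8987.
E = -1.8987 / √2 = -1.8987 / 1.41421 = -1.3426 ≈ -1.34.

-1.34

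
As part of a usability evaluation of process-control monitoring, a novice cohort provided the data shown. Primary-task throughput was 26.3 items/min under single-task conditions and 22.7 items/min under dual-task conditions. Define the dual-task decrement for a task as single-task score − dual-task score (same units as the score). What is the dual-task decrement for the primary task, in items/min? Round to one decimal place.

3.6

Decrement = 26.3 − 22.7 = 3.6000 items/min ≈ 3.6 items/min.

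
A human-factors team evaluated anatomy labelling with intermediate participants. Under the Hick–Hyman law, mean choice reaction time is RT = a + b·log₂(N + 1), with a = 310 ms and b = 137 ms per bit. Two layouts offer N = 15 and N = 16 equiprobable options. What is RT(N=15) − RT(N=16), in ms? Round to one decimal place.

RT(15) = 310 + 137·log₂(16) = 310 + 137·4.0000 = 858.0000 ms.
RT(16) = 310 + 137·log₂(17) = 310 + 137·4.0875 = 869.9875 ms.
Difference = 858.0000 − 869.9875 = -11.9875 ≈ -12.0 ms.

-12.0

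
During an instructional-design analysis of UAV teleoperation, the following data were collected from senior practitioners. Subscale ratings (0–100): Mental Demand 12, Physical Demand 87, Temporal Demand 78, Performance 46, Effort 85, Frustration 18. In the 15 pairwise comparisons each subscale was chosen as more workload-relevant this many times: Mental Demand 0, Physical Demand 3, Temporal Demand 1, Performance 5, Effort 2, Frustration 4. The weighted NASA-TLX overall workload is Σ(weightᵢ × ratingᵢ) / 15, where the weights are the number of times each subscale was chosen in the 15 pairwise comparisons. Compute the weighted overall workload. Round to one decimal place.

The tallies are the weights (they sum to 15).
Weighted sum = 0·12 + 3·87 + 1·78 + 5·46 + 2·85 + 4·18
            = 0 + 261 + 78 + 230 + 170 + 72 = 811.
Overall workload = 811 / 15 = 54.0667 ≈ 54.1.

54.1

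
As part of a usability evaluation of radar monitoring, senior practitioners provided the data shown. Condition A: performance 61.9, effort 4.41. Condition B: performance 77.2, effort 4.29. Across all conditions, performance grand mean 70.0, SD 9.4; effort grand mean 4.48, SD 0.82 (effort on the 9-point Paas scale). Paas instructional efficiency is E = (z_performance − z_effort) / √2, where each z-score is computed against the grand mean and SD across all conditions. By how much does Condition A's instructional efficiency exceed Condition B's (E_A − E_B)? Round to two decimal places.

-1.25

Condition A: z_P = (61.9 − 70.0)/9.4 = -0.8617; z_E = (4.41 − 4.48)/0.82 = -0.0854; E_A = (-0.8617 − (-0.0854))/√2 = -0.5489.
Condition B: z_P = (77.2 − 70.0)/9.4 = 0.7660; z_E = (4.29 − 4.48)/0.82 = -0.2317; E_B = (0.7660 − (-0.2317))/√2 = 0.7055.
E_A − E_B = -0.5489 − 0.7055 = -1.2544 ≈ -1.25.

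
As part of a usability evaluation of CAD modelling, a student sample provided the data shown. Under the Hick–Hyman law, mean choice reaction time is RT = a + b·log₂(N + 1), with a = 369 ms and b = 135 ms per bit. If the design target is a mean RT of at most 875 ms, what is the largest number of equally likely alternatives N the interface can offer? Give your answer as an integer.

Set 369 + 135·log₂(N + 1) ≤ 875.
log₂(N + 1) ≤ (875 − 369) / 135 = 3.7481.
N + 1 ≤ 2^3.7481 = 13.4366.
N ≤ 12.4366, so the largest integer N is 12.

12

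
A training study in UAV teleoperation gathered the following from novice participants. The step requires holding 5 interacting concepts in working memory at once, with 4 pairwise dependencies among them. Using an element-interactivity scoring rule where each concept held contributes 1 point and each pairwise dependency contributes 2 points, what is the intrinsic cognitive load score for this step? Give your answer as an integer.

13

Element contribution: 5 × 1 = 5.
Interaction contribution: 4 × 2 = 8.
Intrinsic load = 5 + 8 = 13.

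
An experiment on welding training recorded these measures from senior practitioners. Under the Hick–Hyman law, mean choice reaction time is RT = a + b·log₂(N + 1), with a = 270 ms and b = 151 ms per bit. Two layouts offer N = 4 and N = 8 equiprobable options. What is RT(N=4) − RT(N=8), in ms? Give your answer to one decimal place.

-128.0

RT(4) = 270 + 151·log₂(5) = 270 + 151·2.3219 = 620.6069 ms.
RT(8) = 270 + 151·log₂(9) = 270 + 151·3.1699 = 748.6549 ms.
Difference = 620.6069 − 748.6549 = -128.0480 ≈ -128.0 ms.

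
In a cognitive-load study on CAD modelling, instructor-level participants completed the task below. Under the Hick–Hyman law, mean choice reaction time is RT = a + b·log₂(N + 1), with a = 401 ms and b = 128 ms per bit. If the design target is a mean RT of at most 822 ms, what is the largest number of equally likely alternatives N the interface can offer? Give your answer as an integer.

Set 401 + 128·log₂(N + 1) ≤ 822.
log₂(N + 1) ≤ (822 − 401) / 128 = 3.2891.
N + 1 ≤ 2^3.2891 = 9.7750.
N ≤ 8.7750, so the largest integer N is 8.

8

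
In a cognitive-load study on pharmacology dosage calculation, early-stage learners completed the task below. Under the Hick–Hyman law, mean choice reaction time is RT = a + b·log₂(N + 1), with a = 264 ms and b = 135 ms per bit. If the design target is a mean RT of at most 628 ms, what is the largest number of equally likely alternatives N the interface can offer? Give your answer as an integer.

Set 264 + 135·log₂(N + 1) ≤ 628.
log₂(N + 1) ≤ (628 − 264) / 135 = 2.6963.
N + 1 ≤ 2^2.6963 = 6.4814.
N ≤ 5.4814, so the largest integer N is 5.

5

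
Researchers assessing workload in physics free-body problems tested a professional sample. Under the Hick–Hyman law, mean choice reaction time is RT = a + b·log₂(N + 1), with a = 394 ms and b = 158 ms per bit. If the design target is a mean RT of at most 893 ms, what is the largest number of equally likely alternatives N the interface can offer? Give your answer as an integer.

7

Set 394 + 158·log₂(N + 1) ≤ 893.
log₂(N + 1) ≤ (893 − 394) / 158 = 3.1582.
N + 1 ≤ 2^3.1582 = 8.9272.
N ≤ 7.9272, so the largest integer N is 7.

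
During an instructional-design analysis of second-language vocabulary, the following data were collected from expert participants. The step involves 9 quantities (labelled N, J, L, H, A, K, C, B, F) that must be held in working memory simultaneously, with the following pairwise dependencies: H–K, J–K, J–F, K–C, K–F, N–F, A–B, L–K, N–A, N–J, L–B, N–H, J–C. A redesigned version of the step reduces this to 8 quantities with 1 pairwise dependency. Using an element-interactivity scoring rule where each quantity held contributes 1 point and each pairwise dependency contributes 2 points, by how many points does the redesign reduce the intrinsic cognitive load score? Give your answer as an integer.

Original: 9 × 1 + 13 × 2 = 9 + 26 = 35.
Redesigned: 8 × 1 + 1 × 2 = 8 + 2 = 10.
Reduction = 35 − 10 = 25.

25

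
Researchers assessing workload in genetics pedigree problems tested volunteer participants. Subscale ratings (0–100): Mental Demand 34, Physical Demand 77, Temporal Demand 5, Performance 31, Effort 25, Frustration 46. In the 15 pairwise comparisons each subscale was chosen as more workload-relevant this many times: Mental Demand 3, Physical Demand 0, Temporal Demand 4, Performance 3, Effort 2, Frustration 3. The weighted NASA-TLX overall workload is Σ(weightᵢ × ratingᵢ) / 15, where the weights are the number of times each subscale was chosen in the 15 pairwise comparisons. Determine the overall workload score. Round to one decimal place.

The tallies are the weights (they sum to 15).
Weighted sum = 3·34 + 0·77 + 4·5 + 3·31 + 2·25 + 3·46
            = 102 + 0 + 20 + 93 + 50 + 138 = 403.
Overall workload = 403 / 15 = 26.8667 ≈ 26.9.

26.9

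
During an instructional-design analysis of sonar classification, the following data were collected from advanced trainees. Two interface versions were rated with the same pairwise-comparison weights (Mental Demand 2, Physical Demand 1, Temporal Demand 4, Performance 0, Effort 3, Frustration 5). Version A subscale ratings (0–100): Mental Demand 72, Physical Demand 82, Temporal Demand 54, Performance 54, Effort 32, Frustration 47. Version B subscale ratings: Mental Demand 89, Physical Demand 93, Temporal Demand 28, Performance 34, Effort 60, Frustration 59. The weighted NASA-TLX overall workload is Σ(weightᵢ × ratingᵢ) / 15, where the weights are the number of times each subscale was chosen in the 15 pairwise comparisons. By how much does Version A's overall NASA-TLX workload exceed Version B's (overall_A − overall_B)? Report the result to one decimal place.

-5.7

Version A weighted sum = 2·72 + 1·82 + 4·54 + 0·54 + 3·32 + 5·47 = 144 + 82 + 216 + 0 + 96 + 235 = 773; overall_A = 773/15 = 51.5333.
Version B weighted sum = 2·89 + 1·93 + 4·28 + 0·34 + 3·60 + 5·59 = 178 + 93 + 112 + 0 + 180 + 295 = 858; overall_B = 858/15 = 57.2000.
Difference = 51.5333 − 57.2000 = -5.6667 ≈ -5.7.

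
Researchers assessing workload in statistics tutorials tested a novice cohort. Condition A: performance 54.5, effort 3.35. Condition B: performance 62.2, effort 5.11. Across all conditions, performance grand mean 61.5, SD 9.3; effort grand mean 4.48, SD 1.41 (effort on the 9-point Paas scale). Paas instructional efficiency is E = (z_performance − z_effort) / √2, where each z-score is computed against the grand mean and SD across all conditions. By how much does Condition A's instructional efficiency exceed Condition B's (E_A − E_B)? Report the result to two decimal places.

0.30

Condition A: z_P = (54.5 − 61.5)/9.3 = -0.7527; z_E = (3.35 − 4.48)/1.41 = -0.8014; E_A = (-0.7527 − (-0.8014))/√2 = 0.0344.
Condition B: z_P = (62.2 − 61.5)/9.3 = 0.0753; z_E = (5.11 − 4.48)/1.41 = 0.4468; E_B = (0.0753 − 0.4468)/√2 = -0.2627.
E_A − E_B = 0.0344 − (-0.2627) = 0.2971 ≈ 0.30.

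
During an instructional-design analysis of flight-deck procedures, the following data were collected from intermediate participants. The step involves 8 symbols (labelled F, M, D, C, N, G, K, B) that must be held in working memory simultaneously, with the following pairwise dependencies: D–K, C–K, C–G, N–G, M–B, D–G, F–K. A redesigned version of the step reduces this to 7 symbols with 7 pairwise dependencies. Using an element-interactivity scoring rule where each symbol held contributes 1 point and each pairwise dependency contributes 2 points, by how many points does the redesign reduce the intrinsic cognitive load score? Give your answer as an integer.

1

Original: 8 × 1 + 7 × 2 = 8 + 14 = 22.
Redesigned: 7 × 1 + 7 × 2 = 7 + 14 = 21.
Reduction = 22 − 21 = 1.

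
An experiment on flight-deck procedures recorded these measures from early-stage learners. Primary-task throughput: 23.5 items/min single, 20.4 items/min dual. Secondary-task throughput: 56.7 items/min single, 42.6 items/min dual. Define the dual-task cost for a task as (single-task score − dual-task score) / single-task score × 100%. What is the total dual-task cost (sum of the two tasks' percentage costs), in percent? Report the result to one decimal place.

38.1

Primary cost = (23.5 − 20.4) / 23.5 × 100% = 13.1915%.
Secondary cost = (56.7 − 42.6) / 56.7 × 100% = 24.8677%.
Total = 13.1915% + 24.8677% = 38.0592% ≈ 38.1%.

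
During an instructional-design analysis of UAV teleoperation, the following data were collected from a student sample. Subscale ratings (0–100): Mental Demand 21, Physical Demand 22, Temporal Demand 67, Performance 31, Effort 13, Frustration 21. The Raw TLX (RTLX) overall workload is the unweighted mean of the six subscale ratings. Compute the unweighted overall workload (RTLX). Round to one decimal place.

Sum of ratings = 21 + 22 + 67 + 31 + 13 + 21 = 175.
RTLX = 175 / 6 = 29.1667 ≈ 29.2.

29.2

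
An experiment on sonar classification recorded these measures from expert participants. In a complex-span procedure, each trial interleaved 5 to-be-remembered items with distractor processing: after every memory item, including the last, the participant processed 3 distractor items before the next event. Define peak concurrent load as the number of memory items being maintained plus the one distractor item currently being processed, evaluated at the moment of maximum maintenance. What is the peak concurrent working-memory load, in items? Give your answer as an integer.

6

Maintenance is greatest during the distractor(s) after memory item 5: all 5 memory items are being held.
One distractor item is concurrently being processed.
Peak concurrent load = 5 + 1 = 6 items.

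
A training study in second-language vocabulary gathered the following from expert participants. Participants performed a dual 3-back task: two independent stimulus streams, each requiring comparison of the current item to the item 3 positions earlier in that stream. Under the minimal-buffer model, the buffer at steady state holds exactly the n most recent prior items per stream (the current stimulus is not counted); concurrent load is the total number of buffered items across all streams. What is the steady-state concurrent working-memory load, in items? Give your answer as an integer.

Each stream's buffer holds its 3 most recent prior items.
Two independent streams: 2 × 3 = 6 buffered items at steady state.

6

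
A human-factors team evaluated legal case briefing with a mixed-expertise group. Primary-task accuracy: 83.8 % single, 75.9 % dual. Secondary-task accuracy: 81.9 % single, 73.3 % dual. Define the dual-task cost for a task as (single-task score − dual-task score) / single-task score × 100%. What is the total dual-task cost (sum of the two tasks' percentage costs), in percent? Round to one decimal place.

19.9

Primary cost = (83.8 − 75.9) / 83.8 × 100% = 9.4272%.
Secondary cost = (81.9 − 73.3) / 81.9 × 100% = 10.5006%.
Total = 9.4272% + 10.5006% = 19.9278% ≈ 19.9%.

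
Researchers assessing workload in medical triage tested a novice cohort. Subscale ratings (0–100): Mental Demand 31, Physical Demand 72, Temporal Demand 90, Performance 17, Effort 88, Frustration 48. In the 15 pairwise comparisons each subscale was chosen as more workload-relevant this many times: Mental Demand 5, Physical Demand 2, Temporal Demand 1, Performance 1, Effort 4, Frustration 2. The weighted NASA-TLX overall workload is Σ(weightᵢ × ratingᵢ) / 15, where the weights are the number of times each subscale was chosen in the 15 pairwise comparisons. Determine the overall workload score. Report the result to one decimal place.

56.9

The tallies are the weights (they sum to 15).
Weighted sum = 5·31 + 2·72 + 1·90 + 1·17 + 4·88 + 2·48
            = 155 + 144 + 90 + 17 + 352 + 96 = 854.
Overall workload = 854 / 15 = 56.9333 ≈ 56.9.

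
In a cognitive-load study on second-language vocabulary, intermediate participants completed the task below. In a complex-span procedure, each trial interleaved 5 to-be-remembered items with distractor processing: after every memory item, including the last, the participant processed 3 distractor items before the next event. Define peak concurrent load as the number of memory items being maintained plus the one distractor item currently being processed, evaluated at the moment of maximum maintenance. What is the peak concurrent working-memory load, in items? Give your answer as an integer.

Maintenance is greatest during the distractor(s) after memory item 5: all 5 memory items are being held.
One distractor item is concurrently being processed.
Peak concurrent load = 5 + 1 = 6 items.

6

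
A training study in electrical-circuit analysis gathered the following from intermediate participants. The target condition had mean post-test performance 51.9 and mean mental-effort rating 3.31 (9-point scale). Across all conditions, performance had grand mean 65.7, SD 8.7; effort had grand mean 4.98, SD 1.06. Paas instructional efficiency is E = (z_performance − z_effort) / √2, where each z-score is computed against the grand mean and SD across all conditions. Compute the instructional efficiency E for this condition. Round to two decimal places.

-0.01

z_performance = (51.9 − 65.7) / 8.7 = -13.8000 / 8.7 = -1.5862.
z_effort = (3.31 − 4.98) / 1.06 = -1.6700 / 1.06 = -1.5755.
z_P − z_E = -1.5862 − (-1.5755) = -0.0107.
E = -0.0107 / √2 = -0.0107 / 1.41421 = -0.0076 ≈ -0.01.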